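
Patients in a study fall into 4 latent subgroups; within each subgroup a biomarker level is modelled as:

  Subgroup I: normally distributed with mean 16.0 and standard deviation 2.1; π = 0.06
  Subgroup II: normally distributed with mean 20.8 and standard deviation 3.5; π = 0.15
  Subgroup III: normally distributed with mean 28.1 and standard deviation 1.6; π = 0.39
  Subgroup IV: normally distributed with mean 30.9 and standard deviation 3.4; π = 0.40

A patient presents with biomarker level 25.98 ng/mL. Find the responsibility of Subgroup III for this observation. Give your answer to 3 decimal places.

0.646

Apply Bayes' rule: the posterior for each component is proportional to its prior times its likelihood at x.
Normal densities:
  f_I = 2.36806e-06
  f_II = 0.0381244
  f_III = 0.103648
  f_IV = 0.0411841
Unnormalised posteriors:
  w_I·f_I = 0.06 × 2.36806e-06 = 1.42084e-07
  w_II·f_II = 0.15 × 0.0381244 = 0.00571866
  w_III·f_III = 0.39 × 0.103648 = 0.0404227
  w_IV·f_IV = 0.40 × 0.0411841 = 0.0164736
Normaliser: 1.42084e-07 + 0.00571866 + 0.0404227 + 0.0164736 = 0.0626152
Responsibility of Subgroup III: 0.0404227 / 0.0626152 ≈ 0.646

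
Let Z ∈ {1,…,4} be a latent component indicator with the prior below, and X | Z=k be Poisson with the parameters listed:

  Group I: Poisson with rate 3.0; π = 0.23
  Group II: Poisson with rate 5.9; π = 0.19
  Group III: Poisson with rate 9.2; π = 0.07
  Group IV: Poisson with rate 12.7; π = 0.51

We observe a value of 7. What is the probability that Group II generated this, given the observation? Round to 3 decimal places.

By Bayes' theorem, P(k | x) = π_k f_k(x) / Σ_j π_j f_j(x).
Poisson probabilities:
  p_I = e^(−3.0)·3.0^7/7! = 0.021604
  p_II = e^(−5.9)·5.9^7/7! = 0.135268
  p_III = e^(−9.2)·9.2^7/7! = 0.111834
  p_IV = e^(−12.7)·12.7^7/7! = 0.0322593
Prior × likelihood for each component:
  π_I·p_I = 0.23 × 0.021604 = 0.00496893
  π_II·p_II = 0.19 × 0.135268 = 0.025701
  π_III·p_III = 0.07 × 0.111834 = 0.0078284
  π_IV·p_IV = 0.51 × 0.0322593 = 0.0164523
Normaliser: 0.00496893 + 0.025701 + 0.0078284 + 0.0164523 = 0.0549506
P(Group II | data) ≈ 0.468

0.468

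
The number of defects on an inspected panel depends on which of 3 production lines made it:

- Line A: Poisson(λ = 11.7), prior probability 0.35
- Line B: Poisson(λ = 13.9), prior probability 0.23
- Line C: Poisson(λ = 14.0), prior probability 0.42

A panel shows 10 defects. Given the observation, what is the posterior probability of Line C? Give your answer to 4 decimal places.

By Bayes' theorem, P(k | x) = P(Z=k) f_k(x) / Σ_j P(Z=j) f_j(x).
Poisson probabilities:
  p_A = 0.109863
  p_B = 0.0681854
  p_C = 0.0662818
Unnormalised posteriors:
  P(Z=A)·p_A = 0.35 × 0.109863 = 0.0384519
  P(Z=B)·p_B = 0.23 × 0.0681854 = 0.0156827
  P(Z=C)·p_C = 0.42 × 0.0662818 = 0.0278384
Normaliser: 0.0384519 + 0.0156827 + 0.0278384 = 0.081973
So the posterior for Line C is 0.0278384 / 0.081973 ≈ 0.3396.

0.3396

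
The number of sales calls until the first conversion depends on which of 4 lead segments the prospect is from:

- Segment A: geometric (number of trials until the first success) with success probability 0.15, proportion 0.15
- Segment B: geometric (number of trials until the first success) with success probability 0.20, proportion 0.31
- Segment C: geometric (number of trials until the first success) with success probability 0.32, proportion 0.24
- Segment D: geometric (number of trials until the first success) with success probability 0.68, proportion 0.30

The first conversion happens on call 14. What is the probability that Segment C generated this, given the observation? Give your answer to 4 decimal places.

0.0769

Apply Bayes' rule: the posterior for each component is proportional to its prior times its likelihood at x.
Geometric probabilities:
  L_A = 0.0181358
  L_B = 0.0109951
  L_C = 0.00212699
  L_D = 2.50876e-07
Unnormalised posteriors:
  P(Z=A)·L_A = 0.15 × 0.0181358 = 0.00272037
  P(Z=B)·L_B = 0.31 × 0.0109951 = 0.00340849
  P(Z=C)·L_C = 0.24 × 0.00212699 = 0.000510478
  P(Z=D)·L_D = 0.30 × 2.50876e-07 = 7.52627e-08
Normaliser: 0.00272037 + 0.00340849 + 0.000510478 + 7.52627e-08 = 0.00663941
P(Segment C | the observation) = 0.000510478 / 0.00663941 ≈ 0.0769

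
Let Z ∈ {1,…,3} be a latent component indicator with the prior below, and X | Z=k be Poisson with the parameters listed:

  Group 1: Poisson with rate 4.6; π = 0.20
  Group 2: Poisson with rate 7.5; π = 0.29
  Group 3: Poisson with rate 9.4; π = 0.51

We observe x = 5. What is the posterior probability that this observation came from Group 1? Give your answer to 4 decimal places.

0.3749

P(component k | x) = π_k·f_k(x) / marginal(x), where marginal(x) = Σ_j π_j·f_j(x).
Component likelihoods at x = 5:
  L_1 = e^(−4.6)·4.6^5/5! = 0.172526
  L_2 = e^(−7.5)·7.5^5/5! = 0.109375
  L_3 = e^(−9.4)·9.4^5/5! = 0.0505929
Multiply by the mixture weights:
  π_1·L_1 = 0.20 × 0.172526 = 0.0345051
  π_2·L_2 = 0.29 × 0.109375 = 0.0317186
  π_3·L_3 = 0.51 × 0.0505929 = 0.0258024
Evidence: 0.0345051 + 0.0317186 + 0.0258024 = 0.0920261
P(Group 1 | x) = 0.0345051 / 0.0920261 ≈ 0.3749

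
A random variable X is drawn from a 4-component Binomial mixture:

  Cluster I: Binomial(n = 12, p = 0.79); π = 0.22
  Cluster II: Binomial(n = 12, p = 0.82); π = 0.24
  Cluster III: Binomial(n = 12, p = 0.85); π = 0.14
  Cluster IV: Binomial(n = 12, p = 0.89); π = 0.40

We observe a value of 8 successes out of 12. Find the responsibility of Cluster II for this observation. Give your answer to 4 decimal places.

0.3244

By Bayes' theorem, P(k | x) = π_k f_k(x) / Σ_j π_j f_j(x).
Component likelihoods at x = 8 successes out of 12:
  p_I = 0.146049
  p_II = 0.10622
  p_III = 0.0682844
  p_IV = 0.0285296
Prior × likelihood for each component:
  π_I·p_I = 0.22 × 0.146049 = 0.0321308
  π_II·p_II = 0.24 × 0.10622 = 0.0254928
  π_III·p_III = 0.14 × 0.0682844 = 0.00955982
  π_IV·p_IV = 0.40 × 0.0285296 = 0.0114118
Normaliser: 0.0321308 + 0.0254928 + 0.00955982 + 0.0114118 = 0.0785953
Responsibility of Cluster II: 0.0254928 / 0.0785953 ≈ 0.3244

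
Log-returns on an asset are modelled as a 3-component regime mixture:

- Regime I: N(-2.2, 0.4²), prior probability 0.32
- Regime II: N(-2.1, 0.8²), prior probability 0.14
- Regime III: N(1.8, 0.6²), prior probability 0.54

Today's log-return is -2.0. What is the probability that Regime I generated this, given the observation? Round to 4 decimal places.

0.8026

Posterior ∝ prior × likelihood, so P(k | x) ∝ P(Z=k) f_k(x); normalise over all components.
Component likelihoods at x = -2.0:
  p_I = 0.880163
  p_II = 0.494797
  p_III = 1.29641e-09
Unnormalised posteriors:
  P(Z=I)·p_I = 0.32 × 0.880163 = 0.281652
  P(Z=II)·p_II = 0.14 × 0.494797 = 0.0692716
  P(Z=III)·p_III = 0.54 × 1.29641e-09 = 7.0006e-10
Denominator: 0.281652 + 0.0692716 + 7.0006e-10 = 0.350924
P(Regime I | x) ≈ 0.8026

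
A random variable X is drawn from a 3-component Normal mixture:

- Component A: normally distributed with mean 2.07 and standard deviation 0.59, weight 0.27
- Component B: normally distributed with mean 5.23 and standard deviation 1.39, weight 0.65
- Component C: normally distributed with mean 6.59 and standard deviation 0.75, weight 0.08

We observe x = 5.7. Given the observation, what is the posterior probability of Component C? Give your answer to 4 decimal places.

By Bayes' theorem, P(k | x) = w_k f_k(x) / Σ_j w_j f_j(x).
Component likelihoods at x = 5.7:
  p_A = 4.07582e-09
  p_B = 0.271062
  p_C = 0.263067
Unnormalised posteriors:
  w_A·p_A = 0.27 × 4.07582e-09 = 1.10047e-09
  w_B·p_B = 0.65 × 0.271062 = 0.17619
  w_C·p_C = 0.08 × 0.263067 = 0.0210454
Sum: 1.10047e-09 + 0.17619 + 0.0210454 = 0.197236
Responsibility of Component C: 0.0210454 / 0.197236 ≈ 0.1067

0.1067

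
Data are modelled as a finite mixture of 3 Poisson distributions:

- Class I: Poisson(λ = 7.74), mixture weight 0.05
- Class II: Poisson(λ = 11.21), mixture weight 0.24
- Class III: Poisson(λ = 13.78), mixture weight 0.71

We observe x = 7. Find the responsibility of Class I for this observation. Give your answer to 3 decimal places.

0.204

Apply Bayes' rule: the posterior for each component is proportional to its prior times its likelihood at x.
Component likelihoods at x = 7:
  p_I = 0.143654
  p_II = 0.0597541
  p_III = 0.0193971
Weight by the priors:
  w_I·p_I = 0.05 × 0.143654 = 0.00718269
  w_II·p_II = 0.24 × 0.0597541 = 0.014341
  w_III·p_III = 0.71 × 0.0193971 = 0.0137719
Denominator: 0.00718269 + 0.014341 + 0.0137719 = 0.0352956
Responsibility of Class I: 0.00718269 / 0.0352956 ≈ 0.204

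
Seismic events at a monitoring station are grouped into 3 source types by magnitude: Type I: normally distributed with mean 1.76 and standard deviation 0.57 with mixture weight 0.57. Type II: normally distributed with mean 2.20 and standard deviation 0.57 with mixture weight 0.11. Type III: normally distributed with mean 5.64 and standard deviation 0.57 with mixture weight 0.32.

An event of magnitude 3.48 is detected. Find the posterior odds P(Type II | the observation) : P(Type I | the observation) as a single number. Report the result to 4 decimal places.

Posterior odds = (π_i f_i(x)) / (π_j f_j(x)); the normalising sum cancels.
Component likelihoods at x = 3.48:
  L_I = (1/(0.57·√(2π)))·exp(−(3.48−1.76)²/(2·0.57²)) = 0.699899·exp(-4.55279) = 0.0073754
  L_II = (1/(0.57·√(2π)))·exp(−(3.48−2.20)²/(2·0.57²)) = 0.699899·exp(-2.52139) = 0.0562353
  L_III = (1/(0.57·√(2π)))·exp(−(3.48−5.64)²/(2·0.57²)) = 0.699899·exp(-7.18006) = 0.000533061
Odds = (0.11/0.57) × (0.0562353/0.0073754) = 0.192982 × 7.62471 ≈ 1.4714

1.4714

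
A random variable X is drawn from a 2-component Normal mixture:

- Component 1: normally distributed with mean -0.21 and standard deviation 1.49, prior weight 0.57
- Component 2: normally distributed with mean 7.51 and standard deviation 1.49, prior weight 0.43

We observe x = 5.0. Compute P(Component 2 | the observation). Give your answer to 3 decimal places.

Apply Bayes' rule: the posterior for each component is proportional to its prior times its likelihood at x.
Normal densities:
  L_1 = (1/(1.49·√(2π)))·exp(−(5.0−-0.21)²/(2·1.49²)) = 0.267746·exp(-6.11326) = 0.000592609
  L_2 = (1/(1.49·√(2π)))·exp(−(5.0−7.51)²/(2·1.49²)) = 0.267746·exp(-1.41888) = 0.0647908
Unnormalised posteriors:
  π_1·L_1 = 0.57 × 0.000592609 = 0.000337787
  π_2·L_2 = 0.43 × 0.0647908 = 0.02786
Denominator: 0.000337787 + 0.02786 = 0.0281978
Responsibility of Component 2: 0.02786 / 0.0281978 ≈ 0.988

0.988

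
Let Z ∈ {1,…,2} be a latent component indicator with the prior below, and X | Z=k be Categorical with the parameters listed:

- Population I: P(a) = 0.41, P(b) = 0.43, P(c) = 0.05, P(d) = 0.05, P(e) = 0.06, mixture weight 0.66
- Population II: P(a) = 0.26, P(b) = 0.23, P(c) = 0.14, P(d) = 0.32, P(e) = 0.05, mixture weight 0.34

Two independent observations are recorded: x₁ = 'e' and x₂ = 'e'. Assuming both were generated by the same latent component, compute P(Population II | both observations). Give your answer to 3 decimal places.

By Bayes' theorem, P(k | x) = P(Z=k) f_k(x) / Σ_j P(Z=j) f_j(x).
Since both observations come from the same component, the likelihood for component k is f_k(x₁)·f_k(x₂).
  p_I = [P(e | comp) = 0.06] × [0.06] = 0.0036
  p_II = [P(e | comp) = 0.05] × [0.05] = 0.0025
Prior × likelihood for each component:
  P(Z=I)·p_I = 0.66 × 0.0036 = 0.002376
  P(Z=II)·p_II = 0.34 × 0.0025 = 0.00085
Denominator: 0.002376 + 0.00085 = 0.003226
So the posterior for Population II is 0.00085 / 0.003226 ≈ 0.263.

0.263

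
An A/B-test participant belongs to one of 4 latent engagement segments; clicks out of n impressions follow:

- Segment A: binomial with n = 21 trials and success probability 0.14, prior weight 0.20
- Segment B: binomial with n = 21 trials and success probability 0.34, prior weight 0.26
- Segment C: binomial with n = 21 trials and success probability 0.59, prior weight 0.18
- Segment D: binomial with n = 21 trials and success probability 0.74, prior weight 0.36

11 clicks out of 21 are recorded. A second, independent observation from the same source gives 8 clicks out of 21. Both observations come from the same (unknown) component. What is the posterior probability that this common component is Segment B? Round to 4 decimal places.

By Bayes' theorem, P(k | x) = π_k f_k(x) / Σ_j π_j f_j(x).
Since both observations come from the same component, the likelihood for component k is f_k(x₁)·f_k(x₂).
  f_A = [3.16095e-05] × [0.00422715] = 1.33618e-07
  f_B = [0.0388269] × [0.16385] = 0.00636177
  f_C = [0.14277] × [0.0276407] = 0.00394626
  f_D = [0.0181429] × [0.000453994] = 8.23679e-06
Unnormalised posteriors:
  π_A·f_A = 0.20 × 1.33618e-07 = 2.67236e-08
  π_B·f_B = 0.26 × 0.00636177 = 0.00165406
  π_C·f_C = 0.18 × 0.00394626 = 0.000710326
  π_D·f_D = 0.36 × 8.23679e-06 = 2.96524e-06
Normaliser: 2.67236e-08 + 0.00165406 + 0.000710326 + 2.96524e-06 = 0.00236738
So the posterior for Segment B is 0.00165406 / 0.00236738 ≈ 0.6987.

0.6987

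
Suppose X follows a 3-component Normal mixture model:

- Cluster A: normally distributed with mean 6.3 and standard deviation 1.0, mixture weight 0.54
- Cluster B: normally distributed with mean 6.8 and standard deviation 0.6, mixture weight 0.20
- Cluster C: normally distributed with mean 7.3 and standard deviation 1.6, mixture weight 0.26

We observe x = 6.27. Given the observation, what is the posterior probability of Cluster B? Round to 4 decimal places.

0.2514

Apply Bayes' rule: the posterior for each component is proportional to its prior times its likelihood at x.
Component likelihoods at x = 6.27:
  f_A = 0.398763
  f_B = 0.450115
  f_C = 0.202675
Prior × likelihood for each component:
  π_A·f_A = 0.54 × 0.398763 = 0.215332
  π_B·f_B = 0.20 × 0.450115 = 0.090023
  π_C·f_C = 0.26 × 0.202675 = 0.0526956
Denominator: 0.215332 + 0.090023 + 0.0526956 = 0.358051
So the posterior for Cluster B is 0.090023 / 0.358051 ≈ 0.2514.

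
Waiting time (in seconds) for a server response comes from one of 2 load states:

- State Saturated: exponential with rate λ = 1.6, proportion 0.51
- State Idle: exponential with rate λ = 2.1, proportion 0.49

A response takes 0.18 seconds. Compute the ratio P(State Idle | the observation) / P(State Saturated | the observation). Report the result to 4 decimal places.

Only the two components matter; the odds are (π_i f_i(x)) / (π_j f_j(x)).
Component likelihoods at x = 0.18 seconds:
  p_Saturated = 1.19962
  p_Idle = 1.43898
Odds = (0.49/0.51) × (1.43898/1.19962) = 0.960784 × 1.19953 ≈ 1.1525

1.1525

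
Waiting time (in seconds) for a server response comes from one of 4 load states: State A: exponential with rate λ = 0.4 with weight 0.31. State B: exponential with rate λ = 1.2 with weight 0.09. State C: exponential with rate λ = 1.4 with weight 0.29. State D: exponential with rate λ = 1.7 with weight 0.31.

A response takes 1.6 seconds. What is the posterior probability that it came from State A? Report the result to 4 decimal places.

The responsibility of component k is w_k f_k(x) divided by Σ_j w_j f_j(x).
Component likelihoods at x = 1.6 seconds:
  L_A = 0.210917
  L_B = 0.175928
  L_C = 0.149042
  L_D = 0.111987
Prior × likelihood for each component:
  w_A·L_A = 0.31 × 0.210917 = 0.0653843
  w_B·L_B = 0.09 × 0.175928 = 0.0158336
  w_C·L_C = 0.29 × 0.149042 = 0.0432222
  w_D·L_D = 0.31 × 0.111987 = 0.034716
Evidence: 0.0653843 + 0.0158336 + 0.0432222 + 0.034716 = 0.159156
P(State A | 1.6 seconds) ≈ 0.4108

0.4108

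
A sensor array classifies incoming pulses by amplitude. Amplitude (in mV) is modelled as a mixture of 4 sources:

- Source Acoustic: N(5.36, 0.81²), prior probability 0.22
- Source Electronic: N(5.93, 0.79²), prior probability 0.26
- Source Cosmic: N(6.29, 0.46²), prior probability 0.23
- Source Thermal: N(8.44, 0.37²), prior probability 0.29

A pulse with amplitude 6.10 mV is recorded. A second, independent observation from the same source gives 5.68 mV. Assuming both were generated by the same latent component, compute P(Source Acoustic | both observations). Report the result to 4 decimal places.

Posterior ∝ prior × likelihood, so P(k | x) ∝ π_k f_k(x); normalise over all components.
Since both observations come from the same component, the likelihood for component k is f_k(x₁)·f_k(x₂).
  f_Acoustic = [0.32448] × [0.455548] = 0.147816
  f_Electronic = [0.493432] × [0.480327] = 0.237009
  f_Cosmic = [0.796353] × [0.359996] = 0.286684
  f_Thermal = [2.22563e-09] × [8.9098e-13] = 1.98299e-21
Unnormalised posteriors:
  π_Acoustic·f_Acoustic = 0.22 × 0.147816 = 0.0325195
  π_Electronic·f_Electronic = 0.26 × 0.237009 = 0.0616223
  π_Cosmic·f_Cosmic = 0.23 × 0.286684 = 0.0659373
  π_Thermal·f_Thermal = 0.29 × 1.98299e-21 = 5.75068e-22
Marginal: 0.0325195 + 0.0616223 + 0.0659373 + 5.75068e-22 = 0.160079
Responsibility of Source Acoustic: 0.0325195 / 0.160079 ≈ 0.2031

0.2031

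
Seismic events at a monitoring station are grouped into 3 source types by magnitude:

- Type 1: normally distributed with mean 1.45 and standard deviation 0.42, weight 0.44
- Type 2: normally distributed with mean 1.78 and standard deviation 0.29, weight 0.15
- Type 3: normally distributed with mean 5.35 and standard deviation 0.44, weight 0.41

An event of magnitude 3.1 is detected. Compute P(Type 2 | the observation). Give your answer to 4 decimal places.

P(component k | x) = π_k·f_k(x) / marginal(x), where marginal(x) = Σ_j π_j·f_j(x).
Evaluate each component's likelihood at the observed value:
  L_1 = (1/(0.42·√(2π)))·exp(−(3.1−1.45)²/(2·0.42²)) = 0.949863·exp(-7.71684) = 0.000422942
  L_2 = (1/(0.29·√(2π)))·exp(−(3.1−1.78)²/(2·0.29²)) = 1.375663·exp(-10.35910) = 4.36128e-05
  L_3 = (1/(0.44·√(2π)))·exp(−(3.1−5.35)²/(2·0.44²)) = 0.906687·exp(-13.07464) = 1.90202e-06
Multiply by the mixture weights:
  π_1·L_1 = 0.44 × 0.000422942 = 0.000186095
  π_2·L_2 = 0.15 × 4.36128e-05 = 6.54192e-06
  π_3·L_3 = 0.41 × 1.90202e-06 = 7.79826e-07
Sum: 0.000186095 + 6.54192e-06 + 7.79826e-07 = 0.000193416
So the posterior for Type 2 is 6.54192e-06 / 0.000193416 ≈ 0.0338.

0.0338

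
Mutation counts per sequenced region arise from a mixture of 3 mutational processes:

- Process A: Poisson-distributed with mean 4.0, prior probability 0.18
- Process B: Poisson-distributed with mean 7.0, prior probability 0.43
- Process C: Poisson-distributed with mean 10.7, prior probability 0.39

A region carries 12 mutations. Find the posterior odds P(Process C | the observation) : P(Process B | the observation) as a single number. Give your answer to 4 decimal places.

3.6487

The posterior odds equal the prior odds times the likelihood ratio: (π_i/π_j)·(f_i(x)/f_j(x)).
Evaluate each component's likelihood at the observed value:
  p_A = 0.000641512
  p_B = 0.0263498
  p_C = 0.106003
Posterior odds = (π_C·p_C) / (π_B·p_B) = (0.39·0.106003) / (0.43·0.0263498) = 0.0413411 / 0.0113304 ≈ 3.6487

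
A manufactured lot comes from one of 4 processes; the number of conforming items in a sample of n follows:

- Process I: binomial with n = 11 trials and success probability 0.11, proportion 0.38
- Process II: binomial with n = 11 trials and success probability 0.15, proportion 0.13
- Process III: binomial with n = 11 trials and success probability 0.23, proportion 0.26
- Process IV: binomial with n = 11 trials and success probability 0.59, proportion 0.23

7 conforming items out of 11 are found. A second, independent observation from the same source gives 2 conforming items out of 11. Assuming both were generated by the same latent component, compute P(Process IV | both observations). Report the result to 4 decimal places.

P(component k | x) = w_k·f_k(x) / marginal(x), where marginal(x) = Σ_j w_j·f_j(x).
Since both observations come from the same component, the likelihood for component k is f_k(x₁)·f_k(x₂).
  f_I = [4.03481e-05] × [0.233162] = 9.40764e-06
  f_II = [0.000294326] × [0.286626] = 8.43614e-05
  f_III = [0.00394977] × [0.276844] = 0.00109347
  f_IV = [0.232067] × [0.00626789] = 0.00145457
Unnormalised posteriors:
  w_I·f_I = 0.38 × 9.40764e-06 = 3.5749e-06
  w_II·f_II = 0.13 × 8.43614e-05 = 1.0967e-05
  w_III·f_III = 0.26 × 0.00109347 = 0.000284302
  w_IV·f_IV = 0.23 × 0.00145457 = 0.000334551
Sum: 3.5749e-06 + 1.0967e-05 + 0.000284302 + 0.000334551 = 0.000633395
Responsibility of Process IV: 0.000334551 / 0.000633395 ≈ 0.5282

0.5282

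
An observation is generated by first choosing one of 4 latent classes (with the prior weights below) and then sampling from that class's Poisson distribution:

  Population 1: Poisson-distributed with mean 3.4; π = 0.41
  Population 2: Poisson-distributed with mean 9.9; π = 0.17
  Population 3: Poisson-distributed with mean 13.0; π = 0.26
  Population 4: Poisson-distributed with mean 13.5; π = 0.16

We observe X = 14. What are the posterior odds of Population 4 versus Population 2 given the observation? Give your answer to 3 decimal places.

Posterior odds = (P(Z=i) f_i(x)) / (P(Z=j) f_j(x)); the normalising sum cancels.
Poisson probabilities:
  L_1 = e^(−3.4)·3.4^14/14! = 1.05608e-05
  L_2 = e^(−9.9)·9.9^14/14! = 0.0499999
  L_3 = e^(−13.0)·13.0^14/14! = 0.102087
  L_4 = e^(−13.5)·13.5^14/14! = 0.105024
0.0168039 / 0.00849998 ≈ 1.977

1.977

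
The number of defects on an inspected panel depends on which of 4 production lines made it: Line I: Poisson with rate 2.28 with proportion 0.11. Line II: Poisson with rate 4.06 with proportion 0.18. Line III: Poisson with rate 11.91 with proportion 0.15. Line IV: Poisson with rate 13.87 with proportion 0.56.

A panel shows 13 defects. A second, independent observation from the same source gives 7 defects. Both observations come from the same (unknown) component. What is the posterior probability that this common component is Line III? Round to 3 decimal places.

0.390

Apply Bayes' rule: the posterior for each component is proportional to its prior times its likelihood at x.
Since both observations come from the same component, the likelihood for component k is f_k(x₁)·f_k(x₂).
  p_I = [7.39063e-07] × [0.00650013] = 4.804e-09
  p_II = [0.000225591] × [0.0622323] = 1.40391e-05
  p_III = [0.104743] × [0.0453424] = 0.0047493
  p_IV = [0.106918] × [0.0185541] = 0.00198376
Prior × likelihood for each component:
  w_I·p_I = 0.11 × 4.804e-09 = 5.2844e-10
  w_II·p_II = 0.18 × 1.40391e-05 = 2.52703e-06
  w_III·p_III = 0.15 × 0.0047493 = 0.000712395
  w_IV·p_IV = 0.56 × 0.00198376 = 0.00111091
Normaliser: 5.2844e-10 + 2.52703e-06 + 0.000712395 + 0.00111091 = 0.00182583
P(Line III | x) ≈ 0.390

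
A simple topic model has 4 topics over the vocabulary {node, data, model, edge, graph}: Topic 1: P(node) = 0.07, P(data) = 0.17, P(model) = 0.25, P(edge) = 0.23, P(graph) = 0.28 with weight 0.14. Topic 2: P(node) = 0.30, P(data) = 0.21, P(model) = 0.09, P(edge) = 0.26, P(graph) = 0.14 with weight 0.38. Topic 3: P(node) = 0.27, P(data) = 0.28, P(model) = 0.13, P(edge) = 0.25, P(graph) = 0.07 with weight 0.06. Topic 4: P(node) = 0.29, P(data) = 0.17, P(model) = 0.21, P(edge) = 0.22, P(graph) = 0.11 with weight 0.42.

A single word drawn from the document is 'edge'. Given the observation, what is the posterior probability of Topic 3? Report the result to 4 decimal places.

0.0629

By Bayes' theorem, P(k | x) = w_k f_k(x) / Σ_j w_j f_j(x).
Component likelihoods at x = 'edge':
  L_1 = P(edge | comp) = 0.23
  L_2 = P(edge | comp) = 0.26
  L_3 = P(edge | comp) = 0.25
  L_4 = P(edge | comp) = 0.22
Prior × likelihood for each component:
  w_1·L_1 = 0.14 × 0.23 = 0.0322
  w_2·L_2 = 0.38 × 0.26 = 0.0988
  w_3·L_3 = 0.06 × 0.25 = 0.015
  w_4·L_4 = 0.42 × 0.22 = 0.0924
Sum: 0.0322 + 0.0988 + 0.015 + 0.0924 = 0.2384
P(Topic 3 | the observation) = 0.015 / 0.2384 ≈ 0.0629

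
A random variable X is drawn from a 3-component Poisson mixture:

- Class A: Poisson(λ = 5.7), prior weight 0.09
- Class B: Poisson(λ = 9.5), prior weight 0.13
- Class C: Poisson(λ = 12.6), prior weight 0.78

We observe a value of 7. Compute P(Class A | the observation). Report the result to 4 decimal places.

0.2269

Posterior ∝ prior × likelihood, so P(k | x) ∝ π_k f_k(x); normalise over all components.
Evaluate each component's likelihood at the observed value:
  L_A = e^(−5.7)·5.7^7/7! = 0.129782
  L_B = e^(−9.5)·9.5^7/7! = 0.103714
  L_C = e^(−12.6)·12.6^7/7! = 0.0337328
Unnormalised posteriors:
  π_A·L_A = 0.09 × 0.129782 = 0.0116804
  π_B·L_B = 0.13 × 0.103714 = 0.0134828
  π_C·L_C = 0.78 × 0.0337328 = 0.0263116
Evidence: 0.0116804 + 0.0134828 + 0.0263116 = 0.0514748
So the posterior for Class A is 0.0116804 / 0.0514748 ≈ 0.2269.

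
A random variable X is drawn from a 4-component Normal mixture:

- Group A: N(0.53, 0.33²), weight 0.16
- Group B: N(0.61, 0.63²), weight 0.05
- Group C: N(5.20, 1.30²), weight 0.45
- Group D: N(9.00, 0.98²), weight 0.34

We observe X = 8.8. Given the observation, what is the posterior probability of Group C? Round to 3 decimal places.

The responsibility of component k is w_k f_k(x) divided by Σ_j w_j f_j(x).
Evaluate each component's likelihood at the observed value:
  L_A = (1/(0.33·√(2π)))·exp(−(8.8−0.53)²/(2·0.33²)) = 1.208916·exp(-314.01699) = 5.08805e-137
  L_B = (1/(0.63·√(2π)))·exp(−(8.8−0.61)²/(2·0.63²)) = 0.633242·exp(-84.50000) = 1.26966e-37
  L_C = (1/(1.30·√(2π)))·exp(−(8.8−5.20)²/(2·1.30²)) = 0.306879·exp(-3.83432) = 0.0066335
  L_D = (1/(0.98·√(2π)))·exp(−(8.8−9.00)²/(2·0.98²)) = 0.407084·exp(-0.02082) = 0.398694
Multiply by the mixture weights:
  w_A·L_A = 0.16 × 5.08805e-137 = 8.14087e-138
  w_B·L_B = 0.05 × 1.26966e-37 = 6.34828e-39
  w_C·L_C = 0.45 × 0.0066335 = 0.00298508
  w_D·L_D = 0.34 × 0.398694 = 0.135556
Denominator: 8.14087e-138 + 6.34828e-39 + 0.00298508 + 0.135556 = 0.138541
P(Group C | the observation) = 0.00298508 / 0.138541 ≈ 0.022

0.022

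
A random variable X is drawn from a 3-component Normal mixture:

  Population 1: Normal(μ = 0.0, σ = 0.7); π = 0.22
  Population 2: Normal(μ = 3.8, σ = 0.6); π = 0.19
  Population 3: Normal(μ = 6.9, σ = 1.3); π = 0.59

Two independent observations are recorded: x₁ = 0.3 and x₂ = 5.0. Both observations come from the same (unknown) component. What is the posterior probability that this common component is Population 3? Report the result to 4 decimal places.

P(component k | x) = π_k·f_k(x) / marginal(x), where marginal(x) = Σ_j π_j·f_j(x).
Since both observations come from the same component, the likelihood for component k is f_k(x₁)·f_k(x₂).
  f_1 = [0.51991] × [4.75194e-12] = 2.47058e-12
  f_2 = [2.71469e-08] × [0.0899849] = 2.44282e-09
  f_3 = [7.76184e-07] × [0.105468] = 8.18623e-08
Prior × likelihood for each component:
  π_1·f_1 = 0.22 × 2.47058e-12 = 5.43528e-13
  π_2·f_2 = 0.19 × 2.44282e-09 = 4.64135e-10
  π_3·f_3 = 0.59 × 8.18623e-08 = 4.82988e-08
Marginal: 5.43528e-13 + 4.64135e-10 + 4.82988e-08 = 4.87635e-08
So the posterior for Population 3 is 4.82988e-08 / 4.87635e-08 ≈ 0.9905.

0.9905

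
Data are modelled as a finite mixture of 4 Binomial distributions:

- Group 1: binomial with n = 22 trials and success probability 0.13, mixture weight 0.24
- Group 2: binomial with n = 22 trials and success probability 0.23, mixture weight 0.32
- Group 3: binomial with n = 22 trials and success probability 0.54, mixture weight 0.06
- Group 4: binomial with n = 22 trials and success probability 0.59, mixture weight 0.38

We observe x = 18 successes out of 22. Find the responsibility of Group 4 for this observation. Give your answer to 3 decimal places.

Apply Bayes' rule: the posterior for each component is proportional to its prior times its likelihood at x.
Component likelihoods at x = 18 successes out of 22:
  p_1 = 4.71272e-13
  p_2 = 8.34216e-09
  p_3 = 0.00499268
  p_4 = 0.0155126
Prior × likelihood for each component:
  w_1·p_1 = 0.24 × 4.71272e-13 = 1.13105e-13
  w_2·p_2 = 0.32 × 8.34216e-09 = 2.66949e-09
  w_3·p_3 = 0.06 × 0.00499268 = 0.000299561
  w_4·p_4 = 0.38 × 0.0155126 = 0.00589481
Marginal: 1.13105e-13 + 2.66949e-09 + 0.000299561 + 0.00589481 = 0.00619437
P(Group 4 | 18 successes out of 22) = 0.00589481 / 0.00619437 ≈ 0.952

0.952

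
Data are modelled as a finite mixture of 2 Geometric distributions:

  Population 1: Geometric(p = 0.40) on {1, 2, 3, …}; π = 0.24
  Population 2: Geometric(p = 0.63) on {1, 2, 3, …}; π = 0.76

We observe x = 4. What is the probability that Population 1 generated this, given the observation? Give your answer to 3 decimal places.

0.461

Posterior ∝ prior × likelihood, so P(k | x) ∝ w_k f_k(x); normalise over all components.
Geometric probabilities:
  L_1 = 0.40·(1−0.40)^3 = 0.40·0.216 = 0.0864
  L_2 = 0.63·(1−0.63)^3 = 0.63·0.050653 = 0.0319114
Multiply by the mixture weights:
  w_1·L_1 = 0.24 × 0.0864 = 0.020736
  w_2·L_2 = 0.76 × 0.0319114 = 0.0242527
Sum: 0.020736 + 0.0242527 = 0.0449887
P(Population 1 | data) ≈ 0.461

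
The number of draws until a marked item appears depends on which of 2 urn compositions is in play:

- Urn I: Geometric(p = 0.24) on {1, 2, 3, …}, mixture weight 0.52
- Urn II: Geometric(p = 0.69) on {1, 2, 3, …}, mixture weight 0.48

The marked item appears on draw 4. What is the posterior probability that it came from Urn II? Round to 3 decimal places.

0.153

Apply Bayes' rule: the posterior for each component is proportional to its prior times its likelihood at x.
Component likelihoods at x = 4:
  p_I = 0.105354
  p_II = 0.0205558
Unnormalised posteriors:
  π_I·p_I = 0.52 × 0.105354 = 0.0547842
  π_II·p_II = 0.48 × 0.0205558 = 0.00986678
Marginal: 0.0547842 + 0.00986678 = 0.064651
Responsibility of Urn II: 0.00986678 / 0.064651 ≈ 0.153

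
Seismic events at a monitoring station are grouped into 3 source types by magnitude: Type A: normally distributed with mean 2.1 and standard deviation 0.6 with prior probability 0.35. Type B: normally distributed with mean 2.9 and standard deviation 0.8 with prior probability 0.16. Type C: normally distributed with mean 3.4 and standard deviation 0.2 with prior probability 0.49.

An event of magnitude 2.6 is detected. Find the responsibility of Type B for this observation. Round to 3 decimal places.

0.311

Apply Bayes' rule: the posterior for each component is proportional to its prior times its likelihood at x.
Normal densities:
  L_A = 0.469853
  L_B = 0.464819
  L_C = 0.000669151
Prior × likelihood for each component:
  π_A·L_A = 0.35 × 0.469853 = 0.164449
  π_B·L_B = 0.16 × 0.464819 = 0.074371
  π_C·L_C = 0.49 × 0.000669151 = 0.000327884
Sum: 0.164449 + 0.074371 + 0.000327884 = 0.239147
P(Type B | data) ≈ 0.311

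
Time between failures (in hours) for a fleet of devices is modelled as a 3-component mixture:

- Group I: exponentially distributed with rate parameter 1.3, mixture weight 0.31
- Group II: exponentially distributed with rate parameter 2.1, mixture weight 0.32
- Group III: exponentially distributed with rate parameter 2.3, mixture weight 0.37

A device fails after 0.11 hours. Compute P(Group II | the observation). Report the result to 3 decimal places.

Posterior ∝ prior × likelihood, so P(k | x) ∝ P(Z=k) f_k(x); normalise over all components.
Component likelihoods at x = 0.11 hours:
  f_I = 1.3·e^(−1.3·0.11) = 1.3·e^(−0.1430) = 1.12678
  f_II = 2.1·e^(−2.1·0.11) = 2.1·e^(−0.2310) = 1.66685
  f_III = 2.3·e^(−2.3·0.11) = 2.3·e^(−0.2530) = 1.78588
Multiply by the mixture weights:
  P(Z=I)·f_I = 0.31 × 1.12678 = 0.349302
  P(Z=II)·f_II = 0.32 × 1.66685 = 0.533393
  P(Z=III)·f_III = 0.37 × 1.78588 = 0.660774
Normaliser: 0.349302 + 0.533393 + 0.660774 = 1.54347
Responsibility of Group II: 0.533393 / 1.54347 ≈ 0.346

0.346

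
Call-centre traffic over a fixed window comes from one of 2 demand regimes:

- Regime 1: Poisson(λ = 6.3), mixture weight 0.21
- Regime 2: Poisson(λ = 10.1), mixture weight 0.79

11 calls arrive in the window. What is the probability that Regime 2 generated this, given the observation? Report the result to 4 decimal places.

0.9380

Posterior ∝ prior × likelihood, so P(k | x) ∝ π_k f_k(x); normalise over all components.
Component likelihoods at x = 11 calls:
  L_1 = e^(−6.3)·6.3^11/11! = 0.0285453
  L_2 = e^(−10.1)·10.1^11/11! = 0.114817
Prior × likelihood for each component:
  π_1·L_1 = 0.21 × 0.0285453 = 0.00599452
  π_2·L_2 = 0.79 × 0.114817 = 0.0907052
Evidence: 0.00599452 + 0.0907052 = 0.0966997
Responsibility of Regime 2: 0.0907052 / 0.0966997 ≈ 0.9380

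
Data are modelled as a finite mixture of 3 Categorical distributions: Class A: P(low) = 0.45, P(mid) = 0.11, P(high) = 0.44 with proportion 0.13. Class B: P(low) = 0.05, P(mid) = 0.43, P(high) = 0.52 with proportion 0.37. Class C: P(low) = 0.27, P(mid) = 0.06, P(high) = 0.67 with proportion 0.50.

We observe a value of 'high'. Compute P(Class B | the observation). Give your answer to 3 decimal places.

P(component k | x) = π_k·f_k(x) / marginal(x), where marginal(x) = Σ_j π_j·f_j(x).
Component likelihoods at x = 'high':
  f_A = 0.44
  f_B = 0.52
  f_C = 0.67
Weight by the priors:
  π_A·f_A = 0.13 × 0.44 = 0.0572
  π_B·f_B = 0.37 × 0.52 = 0.1924
  π_C·f_C = 0.50 × 0.67 = 0.335
Sum: 0.0572 + 0.1924 + 0.335 = 0.5846
So the posterior for Class B is 0.1924 / 0.5846 ≈ 0.329.

0.329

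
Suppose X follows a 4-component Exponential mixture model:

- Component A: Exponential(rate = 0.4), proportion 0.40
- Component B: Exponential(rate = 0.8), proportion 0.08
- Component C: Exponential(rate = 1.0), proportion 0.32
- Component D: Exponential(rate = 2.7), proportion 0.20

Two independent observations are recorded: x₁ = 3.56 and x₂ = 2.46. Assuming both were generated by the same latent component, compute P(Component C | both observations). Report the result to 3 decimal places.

0.112

P(component k | x) = w_k·f_k(x) / marginal(x), where marginal(x) = Σ_j w_j·f_j(x).
Since both observations come from the same component, the likelihood for component k is f_k(x₁)·f_k(x₂).
  p_A = [0.4·e^(−0.4·3.56) = 0.4·e^(−1.4240) = 0.0962996] × [0.149525] = 0.0143992
  p_B = [0.8·e^(−0.8·3.56) = 0.8·e^(−2.8480) = 0.0463681] × [0.111789] = 0.00518344
  p_C = [1.0·e^(−1.0·3.56) = 1.0·e^(−3.5600) = 0.0284388] × [0.085435] = 0.00242967
  p_D = [2.7·e^(−2.7·3.56) = 2.7·e^(−9.6120) = 0.000180686] × [0.00352192] = 6.36363e-07
Weight by the priors:
  w_A·p_A = 0.40 × 0.0143992 = 0.00575969
  w_B·p_B = 0.08 × 0.00518344 = 0.000414675
  w_C·p_C = 0.32 × 0.00242967 = 0.000777494
  w_D·p_D = 0.20 × 6.36363e-07 = 1.27273e-07
Normaliser: 0.00575969 + 0.000414675 + 0.000777494 + 1.27273e-07 = 0.00695198
P(Component C | x₁,x₂) = 0.000777494 / 0.00695198 ≈ 0.112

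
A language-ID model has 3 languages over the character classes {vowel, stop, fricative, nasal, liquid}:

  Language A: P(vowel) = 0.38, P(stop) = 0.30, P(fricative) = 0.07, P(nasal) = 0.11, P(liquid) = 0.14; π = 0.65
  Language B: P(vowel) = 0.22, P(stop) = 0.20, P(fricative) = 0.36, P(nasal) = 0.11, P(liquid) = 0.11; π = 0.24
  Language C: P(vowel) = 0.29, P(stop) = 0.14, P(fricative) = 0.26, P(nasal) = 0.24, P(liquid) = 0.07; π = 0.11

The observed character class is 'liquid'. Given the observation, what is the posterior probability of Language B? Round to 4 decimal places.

0.2110

P(component k | x) = P(Z=k)·f_k(x) / marginal(x), where marginal(x) = Σ_j P(Z=j)·f_j(x).
Evaluate each component's likelihood at the observed value:
  L_A = 0.14
  L_B = 0.11
  L_C = 0.07
Prior × likelihood for each component:
  P(Z=A)·L_A = 0.65 × 0.14 = 0.091
  P(Z=B)·L_B = 0.24 × 0.11 = 0.0264
  P(Z=C)·L_C = 0.11 × 0.07 = 0.0077
Sum: 0.091 + 0.0264 + 0.0077 = 0.1251
Responsibility of Language B: 0.0264 / 0.1251 ≈ 0.2110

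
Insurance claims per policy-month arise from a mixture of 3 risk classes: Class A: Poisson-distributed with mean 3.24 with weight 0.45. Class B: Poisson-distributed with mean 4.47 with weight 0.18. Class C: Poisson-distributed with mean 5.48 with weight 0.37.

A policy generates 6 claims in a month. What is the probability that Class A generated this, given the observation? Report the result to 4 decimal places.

0.2594

Posterior ∝ prior × likelihood, so P(k | x) ∝ w_k f_k(x); normalise over all components.
Component likelihoods at x = 6 claims:
  f_A = 0.062925
  f_B = 0.126828
  f_C = 0.156826
Weight by the priors:
  w_A·f_A = 0.45 × 0.062925 = 0.0283163
  w_B·f_B = 0.18 × 0.126828 = 0.0228291
  w_C·f_C = 0.37 × 0.156826 = 0.0580255
Sum: 0.0283163 + 0.0228291 + 0.0580255 = 0.109171
So the posterior for Class A is 0.0283163 / 0.109171 ≈ 0.2594.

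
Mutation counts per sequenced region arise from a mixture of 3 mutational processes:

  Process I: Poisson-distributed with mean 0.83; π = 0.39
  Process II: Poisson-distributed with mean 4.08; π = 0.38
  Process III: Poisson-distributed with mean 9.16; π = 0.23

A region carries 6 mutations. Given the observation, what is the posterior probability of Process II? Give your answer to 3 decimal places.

Apply Bayes' rule: the posterior for each component is proportional to its prior times its likelihood at x.
Poisson probabilities:
  f_I = 0.000198003
  f_II = 0.10832
  f_III = 0.0862786
Unnormalised posteriors:
  π_I·f_I = 0.39 × 0.000198003 = 7.72211e-05
  π_II·f_II = 0.38 × 0.10832 = 0.0411614
  π_III·f_III = 0.23 × 0.0862786 = 0.0198441
Normaliser: 7.72211e-05 + 0.0411614 + 0.0198441 = 0.0610827
P(Process II | x) ≈ 0.674

0.674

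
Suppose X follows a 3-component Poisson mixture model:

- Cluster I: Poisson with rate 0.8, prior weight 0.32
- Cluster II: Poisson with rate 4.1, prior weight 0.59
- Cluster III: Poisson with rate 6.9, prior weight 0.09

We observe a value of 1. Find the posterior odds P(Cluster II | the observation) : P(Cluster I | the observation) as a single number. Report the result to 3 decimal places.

The posterior odds equal the prior odds times the likelihood ratio: (π_i/π_j)·(f_i(x)/f_j(x)).
Evaluate each component's likelihood at the observed value:
  p_I = e^(−0.8)·0.8^1/1! = 0.359463
  p_II = e^(−4.1)·4.1^1/1! = 0.067948
  p_III = e^(−6.9)·6.9^1/1! = 0.00695372
Odds = (0.59/0.32) × (0.067948/0.359463) = 1.84375 × 0.189026 ≈ 0.349

0.349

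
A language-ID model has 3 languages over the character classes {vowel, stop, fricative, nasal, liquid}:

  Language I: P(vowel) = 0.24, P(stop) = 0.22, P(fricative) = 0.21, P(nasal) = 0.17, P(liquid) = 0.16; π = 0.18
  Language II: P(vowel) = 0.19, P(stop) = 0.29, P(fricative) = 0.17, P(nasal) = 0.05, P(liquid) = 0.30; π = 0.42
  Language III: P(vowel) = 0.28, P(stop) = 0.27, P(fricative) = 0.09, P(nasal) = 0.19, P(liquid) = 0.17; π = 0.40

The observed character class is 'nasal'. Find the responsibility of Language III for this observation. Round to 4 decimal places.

By Bayes' theorem, P(k | x) = π_k f_k(x) / Σ_j π_j f_j(x).
Evaluate each component's likelihood at the observed value:
  L_I = 0.17
  L_II = 0.05
  L_III = 0.19
Multiply by the mixture weights:
  π_I·L_I = 0.18 × 0.17 = 0.0306
  π_II·L_II = 0.42 × 0.05 = 0.021
  π_III·L_III = 0.40 × 0.19 = 0.076
Normaliser: 0.0306 + 0.021 + 0.076 = 0.1276
So the posterior for Language III is 0.076 / 0.1276 ≈ 0.5956.

0.5956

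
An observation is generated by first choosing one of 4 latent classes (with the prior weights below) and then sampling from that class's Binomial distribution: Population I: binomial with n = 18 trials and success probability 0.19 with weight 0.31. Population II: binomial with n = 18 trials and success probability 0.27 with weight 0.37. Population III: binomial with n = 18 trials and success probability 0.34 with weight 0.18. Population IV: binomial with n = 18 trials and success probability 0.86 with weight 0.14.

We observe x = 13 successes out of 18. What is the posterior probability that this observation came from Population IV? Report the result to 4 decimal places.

0.9802

P(component k | x) = P(Z=k)·f_k(x) / marginal(x), where marginal(x) = Σ_j P(Z=j)·f_j(x).
Component likelihoods at x = 13 successes out of 18:
  p_I = 1.25632e-06
  p_II = 7.19818e-05
  p_III = 0.000870613
  p_IV = 0.0648634
Prior × likelihood for each component:
  P(Z=I)·p_I = 0.31 × 1.25632e-06 = 3.8946e-07
  P(Z=II)·p_II = 0.37 × 7.19818e-05 = 2.66333e-05
  P(Z=III)·p_III = 0.18 × 0.000870613 = 0.00015671
  P(Z=IV)·p_IV = 0.14 × 0.0648634 = 0.00908087
Normaliser: 3.8946e-07 + 2.66333e-05 + 0.00015671 + 0.00908087 = 0.0092646
So the posterior for Population IV is 0.00908087 / 0.0092646 ≈ 0.9802.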